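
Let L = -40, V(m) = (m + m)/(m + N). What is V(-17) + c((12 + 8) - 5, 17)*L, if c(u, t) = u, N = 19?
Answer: -617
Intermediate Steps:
V(m) = 2*m/(19 + m) (V(m) = (m + m)/(m + 19) = (2*m)/(19 + m) = 2*m/(19 + m))
V(-17) + c((12 + 8) - 5, 17)*L = 2*(-17)/(19 - 17) + ((12 + 8) - 5)*(-40) = 2*(-17)/2 + (20 - 5)*(-40) = 2*(-17)*(½) + 15*(-40) = -17 - 600 = -617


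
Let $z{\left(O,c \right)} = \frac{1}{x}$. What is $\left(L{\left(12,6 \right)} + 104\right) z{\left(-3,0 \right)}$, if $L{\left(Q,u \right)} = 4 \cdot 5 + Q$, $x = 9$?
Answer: $\frac{136}{9} \approx 15.111$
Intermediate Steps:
$L{\left(Q,u \right)} = 20 + Q$
$z{\left(O,c \right)} = \frac{1}{9}$
$\left(L{\left(12,6 \right)} + 104\right) z{\left(-3,0 \right)} = \left(\left(20 + 12\right) + 104\right) \frac{1}{9} = \left(32 + 104\right) \frac{1}{9} = 136 \cdot \frac{1}{9} = \frac{136}{9}$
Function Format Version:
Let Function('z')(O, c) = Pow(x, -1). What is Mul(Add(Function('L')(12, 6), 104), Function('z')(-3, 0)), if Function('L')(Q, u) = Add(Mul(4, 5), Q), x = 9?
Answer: Rational(136, 9) ≈ 15.111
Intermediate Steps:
Function('L')(Q, u) = Add(20, Q)
Function('z')(O, c) = Rational(1, 9) (Function('z')(O, c) = Pow(9, -1) = Rational(1, 9))
Mul(Add(Function('L')(12, 6), 104), Function('z')(-3, 0)) = Mul(Add(Add(20, 12), 104), Rational(1, 9)) = Mul(Add(32, 104), Rational(1, 9)) = Mul(136, Rational(1, 9)) = Rational(136, 9)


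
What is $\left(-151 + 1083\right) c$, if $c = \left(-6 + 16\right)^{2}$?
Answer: $93200$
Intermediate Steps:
$c = 100$ ($c = 10^{2} = 100$)
$\left(-151 + 1083\right) c = \left(-151 + 1083\right) 100 = 932 \cdot 100 = 93200$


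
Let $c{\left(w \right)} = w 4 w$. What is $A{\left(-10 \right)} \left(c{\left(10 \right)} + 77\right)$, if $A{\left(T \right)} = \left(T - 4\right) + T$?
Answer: $-11448$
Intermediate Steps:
$c{\left(w \right)} = 4 w^{2}$ ($c{\left(w \right)} = 4 w w = 4 w^{2}$)
$A{\left(T \right)} = -4 + 2 T$ ($A{\left(T \right)} = \left(-4 + T\right) + T = -4 + 2 T$)
$A{\left(-10 \right)} \left(c{\left(10 \right)} + 77\right) = \left(-4 + 2 \left(-10\right)\right) \left(4 \cdot 10^{2} + 77\right) = \left(-4 - 20\right) \left(4 \cdot 100 + 77\right) = - 24 \left(400 + 77\right) = \left(-24\right) 477 = -11448$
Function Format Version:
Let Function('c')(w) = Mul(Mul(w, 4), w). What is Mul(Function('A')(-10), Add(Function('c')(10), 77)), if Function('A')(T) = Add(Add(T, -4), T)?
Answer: -11448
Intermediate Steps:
Function('c')(w) = Mul(4, Pow(w, 2)) (Function('c')(w) = Mul(Mul(4, w), w) = Mul(4, Pow(w, 2)))
Function('A')(T) = Add(-4, Mul(2, T)) (Function('A')(T) = Add(Add(-4, T), T) = Add(-4, Mul(2, T)))
Mul(Function('A')(-10), Add(Function('c')(10), 77)) = Mul(Add(-4, Mul(2, -10)), Add(Mul(4, Pow(10, 2)), 77)) = Mul(Add(-4, -20), Add(Mul(4, 100), 77)) = Mul(-24, Add(400, 77)) = Mul(-24, 477) = -11448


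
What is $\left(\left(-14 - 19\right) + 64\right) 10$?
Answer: $310$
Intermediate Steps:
$\left(\left(-14 - 19\right) + 64\right) 10 = \left(-33 + 64\right) 10 = 31 \cdot 10 = 310$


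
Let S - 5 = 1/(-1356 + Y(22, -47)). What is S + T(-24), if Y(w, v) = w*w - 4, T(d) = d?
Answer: -16645/876 ≈ -19.001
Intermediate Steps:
Y(w, v) = -4 + w² (Y(w, v) = w² - 4 = -4 + w²)
S = 4379/876 (S = 5 + 1/(-1356 + (-4 + 22²)) = 5 + 1/(-1356 + (-4 + 484)) = 5 + 1/(-1356 + 480) = 5 + 1/(-876) = 5 - 1/876 = 4379/876 ≈ 4.9989)
S + T(-24) = 4379/876 - 24 = -16645/876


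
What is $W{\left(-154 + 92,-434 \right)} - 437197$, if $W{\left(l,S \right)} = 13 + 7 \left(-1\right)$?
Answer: $-437191$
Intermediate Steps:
$W{\left(l,S \right)} = 6$ ($W{\left(l,S \right)} = 13 - 7 = 6$)
$W{\left(-154 + 92,-434 \right)} - 437197 = 6 - 437197 = -437191$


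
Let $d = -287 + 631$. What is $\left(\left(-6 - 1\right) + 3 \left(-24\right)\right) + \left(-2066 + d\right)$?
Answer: $-1801$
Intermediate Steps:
$d = 344$
$\left(\left(-6 - 1\right) + 3 \left(-24\right)\right) + \left(-2066 + d\right) = \left(\left(-6 - 1\right) + 3 \left(-24\right)\right) + \left(-2066 + 344\right) = \left(-7 - 72\right) - 1722 = -79 - 1722 = -1801$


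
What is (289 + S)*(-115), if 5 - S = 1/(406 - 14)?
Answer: -13253405/392 ≈ -33810.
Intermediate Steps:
S = 1959/392 (S = 5 - 1/(406 - 14) = 5 - 1/392 = 1959/392 ≈ 4.9975)
(289 + S)*(-115) = (289 + 1959/392)*(-115) = (115247/392)*(-115) = -13253405/392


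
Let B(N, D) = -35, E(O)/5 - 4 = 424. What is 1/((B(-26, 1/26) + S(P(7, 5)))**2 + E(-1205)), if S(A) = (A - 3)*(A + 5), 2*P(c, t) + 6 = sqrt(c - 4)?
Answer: 1098512/4687498849 - 47360*sqrt(3)/4687498849 ≈ 0.00021685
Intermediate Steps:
P(c, t) = -3 + sqrt(-4 + c)/2 (P(c, t) = -3 + sqrt(c - 4)/2 = -3 + sqrt(-4 + c)/2)
S(A) = (-3 + A)*(5 + A)
E(O) = 2140 (E(O) = 20 + 5*424 = 20 + 2120 = 2140)
1/((B(-26, 1/26) + S(P(7, 5)))**2 + E(-1205)) = 1/((-35 + (-15 + (-3 + sqrt(-4 + 7)/2)**2 + 2*(-3 + sqrt(-4 + 7)/2)))**2 + 2140) = 1/((-35 + (-15 + (-3 + sqrt(3)/2)**2 + 2*(-3 + sqrt(3)/2)))**2 + 2140) = 1/((-35 + (-15 + (-3 + sqrt(3)/2)**2 + (-6 + sqrt(3))))**2 + 2140) = 1/((-35 + (-21 + sqrt(3) + (-3 + sqrt(3)/2)**2))**2 + 2140) = 1/((-56 + sqrt(3) + (-3 + sqrt(3)/2)**2)**2 + 2140) = 1/(2140 + (-56 + sqrt(3) + (-3 + sqrt(3)/2)**2)**2)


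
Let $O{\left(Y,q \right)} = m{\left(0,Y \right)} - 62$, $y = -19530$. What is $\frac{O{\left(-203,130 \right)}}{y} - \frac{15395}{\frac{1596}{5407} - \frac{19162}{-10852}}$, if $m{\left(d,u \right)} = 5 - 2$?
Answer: $- \frac{8821001986684283}{1180869009390} \approx -7469.9$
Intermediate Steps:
$m{\left(d,u \right)} = 3$ ($m{\left(d,u \right)} = 5 - 2 = 3$)
$O{\left(Y,q \right)} = -59$ ($O{\left(Y,q \right)} = 3 - 62 = -59$)
$\frac{O{\left(-203,130 \right)}}{y} - \frac{15395}{\frac{1596}{5407} - \frac{19162}{-10852}} = - \frac{59}{-19530} - \frac{15395}{\frac{1596}{5407} - \frac{19162}{-10852}} = \left(-59\right) \left(- \frac{1}{19530}\right) - \frac{15395}{1596 \cdot \frac{1}{5407} - - \frac{9581}{5426}} = \frac{59}{19530} - \frac{15395}{\frac{1596}{5407} + \frac{9581}{5426}} = \frac{59}{19530} - \frac{15395}{\frac{60464363}{29338382}} = \frac{59}{19530} - \frac{451664390890}{60464363} = - \frac{8821001986684283}{1180869009390}$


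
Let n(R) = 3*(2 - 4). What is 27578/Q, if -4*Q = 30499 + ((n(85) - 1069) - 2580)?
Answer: -27578/6711 ≈ -4.1094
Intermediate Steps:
n(R) = -6 (n(R) = 3*(-2) = -6)
Q = -6711 (Q = -(30499 + ((-6 - 1069) - 2580))/4 = -(30499 + (-1075 - 2580))/4 = -(30499 - 3655)/4 = -¼*26844 = -6711)
27578/Q = 27578/(-6711) = 27578*(-1/6711) = -27578/6711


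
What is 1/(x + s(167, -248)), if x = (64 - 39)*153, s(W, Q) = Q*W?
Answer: -1/37591 ≈ -2.6602e-5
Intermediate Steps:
x = 3825 (x = 25*153 = 3825)
1/(x + s(167, -248)) = 1/(3825 - 248*167) = 1/(3825 - 41416) = 1/(-37591) = -1/37591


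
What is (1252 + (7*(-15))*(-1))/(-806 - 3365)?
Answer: -1357/4171 ≈ -0.32534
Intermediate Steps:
(1252 + (7*(-15))*(-1))/(-806 - 3365) = (1252 - 105*(-1))/(-4171) = (1252 + 105)*(-1/4171) = 1357*(-1/4171) = -1357/4171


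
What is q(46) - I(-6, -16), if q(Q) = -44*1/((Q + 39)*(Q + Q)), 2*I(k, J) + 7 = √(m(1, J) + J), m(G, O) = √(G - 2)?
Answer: 13663/3910 - √(-16 + I)/2 ≈ 3.4319 - 2.001*I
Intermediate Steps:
m(G, O) = √(-2 + G)
I(k, J) = -7/2 + √(I + J)/2 (I(k, J) = -7/2 + √(√(-2 + 1) + J)/2 = -7/2 + √(√(-1) + J)/2 = -7/2 + √(I + J)/2)
q(Q) = -22/(Q*(39 + Q)) (q(Q) = -44*1/(2*Q*(39 + Q)) = -22/(Q*(39 + Q)))
q(46) - I(-6, -16) = -22/(46*(39 + 46)) - (-7/2 + √(I - 16)/2) = -22*1/46/85 - (-7/2 + √(-16 + I)/2) = -22*1/46*1/85 + (7/2 - √(-16 + I)/2) = -11/1955 + (7/2 - √(-16 + I)/2) = 13663/3910 - √(-16 + I)/2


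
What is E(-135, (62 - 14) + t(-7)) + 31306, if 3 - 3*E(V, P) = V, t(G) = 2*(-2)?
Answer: 31352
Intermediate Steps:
t(G) = -4
E(V, P) = 1 - V/3
E(-135, (62 - 14) + t(-7)) + 31306 = (1 - ⅓*(-135)) + 31306 = (1 + 45) + 31306 = 46 + 31306 = 31352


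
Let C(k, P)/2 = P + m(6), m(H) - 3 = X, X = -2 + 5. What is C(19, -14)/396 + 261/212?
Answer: 24991/20988 ≈ 1.1907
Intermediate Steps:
X = 3
m(H) = 6 (m(H) = 3 + 3 = 6)
C(k, P) = 12 + 2*P (C(k, P) = 2*(P + 6) = 2*(6 + P) = 12 + 2*P)
C(19, -14)/396 + 261/212 = (12 + 2*(-14))/396 + 261/212 = (12 - 28)*(1/396) + 261*(1/212) = -16*1/396 + 261/212 = -4/99 + 261/212 = 24991/20988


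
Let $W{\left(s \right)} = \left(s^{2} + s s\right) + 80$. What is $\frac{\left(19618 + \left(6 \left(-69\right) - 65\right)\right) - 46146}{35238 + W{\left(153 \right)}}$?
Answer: $- \frac{27007}{82136} \approx -0.32881$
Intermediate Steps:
$W{\left(s \right)} = 80 + 2 s^{2}$ ($W{\left(s \right)} = \left(s^{2} + s^{2}\right) + 80 = 2 s^{2} + 80 = 80 + 2 s^{2}$)
$\frac{\left(19618 + \left(6 \left(-69\right) - 65\right)\right) - 46146}{35238 + W{\left(153 \right)}} = \frac{\left(19618 + \left(6 \left(-69\right) - 65\right)\right) - 46146}{35238 + \left(80 + 2 \cdot 153^{2}\right)} = \frac{\left(19618 - 479\right) - 46146}{35238 + \left(80 + 2 \cdot 23409\right)} = \frac{\left(19618 - 479\right) - 46146}{35238 + \left(80 + 46818\right)} = \frac{19139 - 46146}{35238 + 46898} = - \frac{27007}{82136}$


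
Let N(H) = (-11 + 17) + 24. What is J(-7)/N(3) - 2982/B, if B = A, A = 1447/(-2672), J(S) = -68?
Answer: 119469362/21705 ≈ 5504.2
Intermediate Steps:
A = -1447/2672 (A = 1447*(-1/2672) = -1447/2672 ≈ -0.54154)
N(H) = 30 (N(H) = 6 + 24 = 30)
B = -1447/2672 ≈ -0.54154
J(-7)/N(3) - 2982/B = -68/30 - 2982/(-1447/2672) = -68*1/30 - 2982*(-2672/1447) = -34/15 + 7967904/1447 = 119469362/21705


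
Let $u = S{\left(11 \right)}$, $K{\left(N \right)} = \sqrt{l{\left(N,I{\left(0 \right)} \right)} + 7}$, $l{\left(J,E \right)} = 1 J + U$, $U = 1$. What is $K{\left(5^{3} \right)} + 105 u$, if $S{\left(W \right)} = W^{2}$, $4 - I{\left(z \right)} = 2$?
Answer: $12705 + \sqrt{133} \approx 12717.0$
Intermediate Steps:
$I{\left(z \right)} = 2$ ($I{\left(z \right)} = 4 - 2 = 2$)
$l{\left(J,E \right)} = 1 + J$ ($l{\left(J,E \right)} = 1 J + 1 = J + 1 = 1 + J$)
$K{\left(N \right)} = \sqrt{8 + N}$ ($K{\left(N \right)} = \sqrt{\left(1 + N\right) + 7} = \sqrt{8 + N}$)
$u = 121$ ($u = 11^{2} = 121$)
$K{\left(5^{3} \right)} + 105 u = \sqrt{8 + 5^{3}} + 105 \cdot 121 = \sqrt{8 + 125} + 12705 = \sqrt{133} + 12705 = 12705 + \sqrt{133}$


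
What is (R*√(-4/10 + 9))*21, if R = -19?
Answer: -399*√215/5 ≈ -1170.1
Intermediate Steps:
(R*√(-4/10 + 9))*21 = -19*√(-4/10 + 9)*21 = -19*√(-4*⅒ + 9)*21 = -19*√(-⅖ + 9)*21 = -19*√215/5*21 = -399*√215/5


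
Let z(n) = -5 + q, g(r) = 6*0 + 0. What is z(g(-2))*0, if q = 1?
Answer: 0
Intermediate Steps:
g(r) = 0 (g(r) = 0 + 0 = 0)
z(n) = -4 (z(n) = -5 + 1 = -4)
z(g(-2))*0 = -4*0 = 0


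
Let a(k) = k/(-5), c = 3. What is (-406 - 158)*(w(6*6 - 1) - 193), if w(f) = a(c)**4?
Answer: 67986816/625 ≈ 1.0878e+5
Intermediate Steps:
a(k) = -k/5 (a(k) = k*(-1/5) = -k/5)
w(f) = 81/625 (w(f) = (-1/5*3)**4 = (-3/5)**4 = 81/625)
(-406 - 158)*(w(6*6 - 1) - 193) = (-406 - 158)*(81/625 - 193) = -564*(-120544/625) = 67986816/625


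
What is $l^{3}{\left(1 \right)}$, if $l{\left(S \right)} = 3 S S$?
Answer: $27$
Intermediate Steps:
$l{\left(S \right)} = 3 S^{2}$
$l^{3}{\left(1 \right)} = \left(3 \cdot 1^{2}\right)^{3} = \left(3 \cdot 1\right)^{3} = 3^{3} = 27$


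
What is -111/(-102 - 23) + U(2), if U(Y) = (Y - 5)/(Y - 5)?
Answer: 236/125 ≈ 1.8880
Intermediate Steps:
U(Y) = 1 (U(Y) = (-5 + Y)/(-5 + Y) = 1)
-111/(-102 - 23) + U(2) = -111/(-102 - 23) + 1 = -111/(-125) + 1 = -1/125*(-111) + 1 = 111/125 + 1 = 236/125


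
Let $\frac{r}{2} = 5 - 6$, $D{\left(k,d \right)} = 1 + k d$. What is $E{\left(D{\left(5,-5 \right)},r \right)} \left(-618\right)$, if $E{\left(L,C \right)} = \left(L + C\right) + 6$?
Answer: $12360$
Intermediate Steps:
$D{\left(k,d \right)} = 1 + d k$
$r = -2$ ($r = 2 \left(5 - 6\right) = 2 \left(-1\right) = -2$)
$E{\left(L,C \right)} = 6 + C + L$ ($E{\left(L,C \right)} = \left(C + L\right) + 6 = 6 + C + L$)
$E{\left(D{\left(5,-5 \right)},r \right)} \left(-618\right) = \left(6 - 2 + \left(1 - 25\right)\right) \left(-618\right) = \left(6 - 2 - 24\right) \left(-618\right) = \left(-20\right) \left(-618\right) = 12360$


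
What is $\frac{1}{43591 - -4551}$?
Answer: $\frac{1}{48142} \approx 2.0772 \cdot 10^{-5}$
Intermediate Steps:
$\frac{1}{43591 - -4551} = \frac{1}{43591 + 4551} = \frac{1}{48142}$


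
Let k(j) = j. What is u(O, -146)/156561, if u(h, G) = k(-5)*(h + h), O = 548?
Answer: -5480/156561 ≈ -0.035002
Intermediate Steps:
u(h, G) = -10*h (u(h, G) = -5*(h + h) = -10*h)
u(O, -146)/156561 = -10*548/156561 = -5480*1/156561 = -5480/156561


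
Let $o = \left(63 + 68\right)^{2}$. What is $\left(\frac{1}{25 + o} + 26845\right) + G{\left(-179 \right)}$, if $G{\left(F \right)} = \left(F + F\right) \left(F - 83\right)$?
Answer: $\frac{2073336227}{17186} \approx 1.2064 \cdot 10^{5}$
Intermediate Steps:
$o = 17161$ ($o = 131^{2} = 17161$)
$G{\left(F \right)} = 2 F \left(-83 + F\right)$
$\left(\frac{1}{25 + o} + 26845\right) + G{\left(-179 \right)} = \left(\frac{1}{25 + 17161} + 26845\right) + 2 \left(-179\right) \left(-83 - 179\right) = \left(\frac{1}{17186} + 26845\right) + 2 \left(-179\right) \left(-262\right) = \left(\frac{1}{17186} + 26845\right) + 93796 = \frac{461358171}{17186} + 93796 = \frac{2073336227}{17186}$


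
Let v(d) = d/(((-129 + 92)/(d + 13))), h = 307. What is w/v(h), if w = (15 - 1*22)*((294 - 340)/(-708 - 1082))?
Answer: 5957/87924800 ≈ 6.7751e-5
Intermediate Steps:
v(d) = d*(-13/37 - d/37) (v(d) = d/((-37/(13 + d))) = d*(-13/37 - d/37))
w = -161/895 (w = (15 - 22)*(-46/(-1790)) = -(-322)*(-1)/1790 = -7*23/895 = -161/895 ≈ -0.17989)
w/v(h) = -161*(-37/(307*(13 + 307)))/895 = -161/(895*((-1/37*307*320))) = -161/(895*(-98240/37)) = -161/895*(-37/98240) = 5957/87924800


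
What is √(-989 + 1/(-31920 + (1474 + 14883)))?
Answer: 8*I*√3742854811/15563 ≈ 31.448*I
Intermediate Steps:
√(-989 + 1/(-31920 + (1474 + 14883))) = √(-989 + 1/(-31920 + 16357)) = √(-989 + 1/(-15563)) = √(-989 - 1/15563) = √(-15391808/15563) = 8*I*√3742854811/15563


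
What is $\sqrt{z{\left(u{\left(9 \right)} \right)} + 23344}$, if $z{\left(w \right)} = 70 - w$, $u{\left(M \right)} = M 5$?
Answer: $\sqrt{23369} \approx 152.87$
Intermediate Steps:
$u{\left(M \right)} = 5 M$
$\sqrt{z{\left(u{\left(9 \right)} \right)} + 23344} = \sqrt{\left(70 - 5 \cdot 9\right) + 23344} = \sqrt{\left(70 - 45\right) + 23344} = \sqrt{25 + 23344} = \sqrt{23369}$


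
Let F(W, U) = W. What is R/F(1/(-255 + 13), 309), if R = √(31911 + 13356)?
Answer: -242*√45267 ≈ -51488.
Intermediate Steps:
R = √45267 ≈ 212.76
R/F(1/(-255 + 13), 309) = √45267/(1/(-255 + 13)) = √45267/(1/(-242)) = √45267/(-1/242) = √45267*(-242) = -242*√45267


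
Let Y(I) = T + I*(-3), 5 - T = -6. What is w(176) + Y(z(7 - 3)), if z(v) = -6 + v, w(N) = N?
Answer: 193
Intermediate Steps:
T = 11 (T = 5 - 1*(-6) = 5 + 6 = 11)
Y(I) = 11 - 3*I (Y(I) = 11 + I*(-3) = 11 - 3*I)
w(176) + Y(z(7 - 3)) = 176 + (11 - 3*(-6 + (7 - 3))) = 176 + (11 - 3*(-6 + 4)) = 176 + (11 - 3*(-2)) = 176 + (11 + 6) = 176 + 17 = 193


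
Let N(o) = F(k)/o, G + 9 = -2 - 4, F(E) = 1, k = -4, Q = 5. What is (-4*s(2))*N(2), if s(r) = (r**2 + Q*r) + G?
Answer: 2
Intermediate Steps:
G = -15 (G = -9 + (-2 - 4) = -9 - 6 = -15)
N(o) = 1/o
s(r) = -15 + r**2 + 5*r (s(r) = (r**2 + 5*r) - 15 = -15 + r**2 + 5*r)
(-4*s(2))*N(2) = -4*(-15 + 2**2 + 5*2)/2 = -4*(-15 + 4 + 10)*(1/2) = -4*(-1)*(1/2) = 4*(1/2) = 2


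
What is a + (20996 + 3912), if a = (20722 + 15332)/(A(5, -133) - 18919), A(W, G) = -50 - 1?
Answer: 236234353/9485 ≈ 24906.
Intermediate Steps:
A(W, G) = -51
a = -18027/9485 (a = (20722 + 15332)/(-51 - 18919) = 36054/(-18970) = 36054*(-1/18970) = -18027/9485 ≈ -1.9006)
a + (20996 + 3912) = -18027/9485 + (20996 + 3912) = -18027/9485 + 24908 = 236234353/9485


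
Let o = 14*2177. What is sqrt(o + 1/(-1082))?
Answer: sqrt(35681324990)/1082 ≈ 174.58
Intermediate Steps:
o = 30478
sqrt(o + 1/(-1082)) = sqrt(30478 + 1/(-1082)) = sqrt(30478 - 1/1082) = sqrt(32977195/1082) = sqrt(35681324990)/1082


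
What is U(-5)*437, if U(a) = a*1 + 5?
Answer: 0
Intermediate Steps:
U(a) = 5 + a (U(a) = a + 5 = 5 + a)
U(-5)*437 = (5 - 5)*437 = 0*437 = 0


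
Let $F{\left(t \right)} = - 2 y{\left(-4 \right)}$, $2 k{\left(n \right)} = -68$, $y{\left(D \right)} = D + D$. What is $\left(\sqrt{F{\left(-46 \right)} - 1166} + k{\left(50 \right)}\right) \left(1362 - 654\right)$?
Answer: $-24072 + 3540 i \sqrt{46} \approx -24072.0 + 24009.0 i$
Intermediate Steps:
$y{\left(D \right)} = 2 D$
$k{\left(n \right)} = -34$ ($k{\left(n \right)} = \frac{1}{2} \left(-68\right) = -34$)
$F{\left(t \right)} = 16$ ($F{\left(t \right)} = - 2 \cdot 2 \left(-4\right) = \left(-2\right) \left(-8\right) = 16$)
$\left(\sqrt{F{\left(-46 \right)} - 1166} + k{\left(50 \right)}\right) \left(1362 - 654\right) = \left(\sqrt{16 - 1166} - 34\right) \left(1362 - 654\right) = \left(\sqrt{-1150} - 34\right) 708 = \left(5 i \sqrt{46} - 34\right) 708 = \left(-34 + 5 i \sqrt{46}\right) 708 = -24072 + 3540 i \sqrt{46}$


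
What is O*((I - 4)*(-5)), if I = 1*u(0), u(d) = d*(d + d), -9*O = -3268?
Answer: 65360/9 ≈ 7262.2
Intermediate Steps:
O = 3268/9 (O = -⅑*(-3268) = 3268/9 ≈ 363.11)
u(d) = 2*d² (u(d) = d*(2*d) = 2*d²)
I = 0 (I = 1*(2*0²) = 1*(2*0) = 1*0 = 0)
O*((I - 4)*(-5)) = 3268*((0 - 4)*(-5))/9 = 3268*(-4*(-5))/9 = (3268/9)*20 = 65360/9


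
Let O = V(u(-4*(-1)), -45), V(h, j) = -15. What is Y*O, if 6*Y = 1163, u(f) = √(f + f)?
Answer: -5815/2 ≈ -2907.5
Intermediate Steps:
u(f) = √2*√f (u(f) = √(2*f) = √2*√f)
O = -15
Y = 1163/6 (Y = (⅙)*1163 = 1163/6 ≈ 193.83)
Y*O = (1163/6)*(-15) = -5815/2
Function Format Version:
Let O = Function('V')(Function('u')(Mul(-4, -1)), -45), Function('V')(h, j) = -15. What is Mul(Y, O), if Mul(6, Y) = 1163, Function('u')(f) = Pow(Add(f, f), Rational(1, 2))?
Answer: Rational(-5815, 2) ≈ -2907.5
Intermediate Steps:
Function('u')(f) = Mul(Pow(2, Rational(1, 2)), Pow(f, Rational(1, 2))) (Function('u')(f) = Pow(Mul(2, f), Rational(1, 2)) = Mul(Pow(2, Rational(1, 2)), Pow(f, Rational(1, 2))))
O = -15
Y = Rational(1163, 6) (Y = Mul(Rational(1, 6), 1163) = Rational(1163, 6) ≈ 193.83)
Mul(Y, O) = Mul(Rational(1163, 6), -15) = Rational(-5815, 2)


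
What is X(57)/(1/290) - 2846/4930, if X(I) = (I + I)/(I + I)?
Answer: 713427/2465 ≈ 289.42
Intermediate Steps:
X(I) = 1 (X(I) = (2*I)/((2*I)) = (2*I)*(1/(2*I)) = 1)
X(57)/(1/290) - 2846/4930 = 1/1/290 - 2846/4930 = 1/(1/290) - 2846*1/4930 = 1*290 - 1423/2465 = 290 - 1423/2465 = 713427/2465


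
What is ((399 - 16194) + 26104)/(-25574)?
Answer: -10309/25574 ≈ -0.40310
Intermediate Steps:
((399 - 16194) + 26104)/(-25574) = (-15795 + 26104)*(-1/25574) = 10309*(-1/25574) = -10309/25574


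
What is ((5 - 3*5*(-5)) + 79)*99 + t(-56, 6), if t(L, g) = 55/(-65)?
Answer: 204622/13 ≈ 15740.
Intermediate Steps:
t(L, g) = -11/13 (t(L, g) = 55*(-1/65) = -11/13)
((5 - 3*5*(-5)) + 79)*99 + t(-56, 6) = ((5 - 3*5*(-5)) + 79)*99 - 11/13 = ((5 - 15*(-5)) + 79)*99 - 11/13 = ((5 + 75) + 79)*99 - 11/13 = (80 + 79)*99 - 11/13 = 159*99 - 11/13 = 15741 - 11/13 = 204622/13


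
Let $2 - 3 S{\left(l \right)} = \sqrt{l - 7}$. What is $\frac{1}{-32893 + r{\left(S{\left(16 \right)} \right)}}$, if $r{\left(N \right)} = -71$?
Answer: $- \frac{1}{32964} \approx -3.0336 \cdot 10^{-5}$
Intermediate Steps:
$S{\left(l \right)} = \frac{2}{3} - \frac{\sqrt{-7 + l}}{3}$ ($S{\left(l \right)} = \frac{2}{3} - \frac{\sqrt{l - 7}}{3} = \frac{2}{3} - \frac{\sqrt{-7 + l}}{3}$)
$\frac{1}{-32893 + r{\left(S{\left(16 \right)} \right)}} = \frac{1}{-32893 - 71} = \frac{1}{-32964} = - \frac{1}{32964}$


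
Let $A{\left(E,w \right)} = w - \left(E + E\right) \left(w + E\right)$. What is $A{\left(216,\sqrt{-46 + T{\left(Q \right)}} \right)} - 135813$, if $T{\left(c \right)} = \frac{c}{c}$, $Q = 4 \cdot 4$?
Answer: $-229125 - 1293 i \sqrt{5} \approx -2.2913 \cdot 10^{5} - 2891.2 i$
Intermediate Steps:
$Q = 16$
$T{\left(c \right)} = 1$
$A{\left(E,w \right)} = w - 2 E \left(E + w\right)$
$A{\left(216,\sqrt{-46 + T{\left(Q \right)}} \right)} - 135813 = \left(\sqrt{-46 + 1} - 2 \cdot 216^{2} - 432 \sqrt{-46 + 1}\right) - 135813 = \left(\sqrt{-45} - 93312 - 432 \sqrt{-45}\right) - 135813 = \left(3 i \sqrt{5} - 93312 - 432 \cdot 3 i \sqrt{5}\right) - 135813 = \left(3 i \sqrt{5} - 93312 - 1296 i \sqrt{5}\right) - 135813 = \left(-93312 - 1293 i \sqrt{5}\right) - 135813 = -229125 - 1293 i \sqrt{5}$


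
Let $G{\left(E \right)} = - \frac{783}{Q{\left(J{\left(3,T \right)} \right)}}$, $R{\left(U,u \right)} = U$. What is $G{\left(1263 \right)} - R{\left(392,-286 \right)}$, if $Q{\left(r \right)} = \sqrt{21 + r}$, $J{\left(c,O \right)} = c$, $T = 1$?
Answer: $-392 - \frac{261 \sqrt{6}}{4} \approx -551.83$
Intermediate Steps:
$G{\left(E \right)} = - \frac{261 \sqrt{6}}{4}$ ($G{\left(E \right)} = - \frac{783}{\sqrt{21 + 3}} = - \frac{783}{\sqrt{24}} = - \frac{783}{2 \sqrt{6}} = - 783 \frac{\sqrt{6}}{12} = - \frac{261 \sqrt{6}}{4}$)
$G{\left(1263 \right)} - R{\left(392,-286 \right)} = - \frac{261 \sqrt{6}}{4} - 392 = -392 - \frac{261 \sqrt{6}}{4}$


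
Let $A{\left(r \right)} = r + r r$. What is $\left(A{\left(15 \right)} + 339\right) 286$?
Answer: $165594$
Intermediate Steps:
$A{\left(r \right)} = r + r^{2}$
$\left(A{\left(15 \right)} + 339\right) 286 = \left(15 \left(1 + 15\right) + 339\right) 286 = \left(15 \cdot 16 + 339\right) 286 = \left(240 + 339\right) 286 = 579 \cdot 286 = 165594$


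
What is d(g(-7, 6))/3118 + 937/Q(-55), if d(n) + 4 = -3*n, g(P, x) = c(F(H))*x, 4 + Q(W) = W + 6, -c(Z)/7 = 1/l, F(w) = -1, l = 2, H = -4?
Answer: -2918439/165254 ≈ -17.660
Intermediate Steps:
c(Z) = -7/2
Q(W) = 2 + W (Q(W) = -4 + (W + 6) = -4 + (6 + W) = 2 + W)
g(P, x) = -7*x/2
d(n) = -4 - 3*n
d(g(-7, 6))/3118 + 937/Q(-55) = (-4 - (-21)*6/2)/3118 + 937/(2 - 55) = (-4 - 3*(-21))*(1/3118) + 937/(-53) = (-4 + 63)*(1/3118) + 937*(-1/53) = 59*(1/3118) - 937/53 = 59/3118 - 937/53 = -2918439/165254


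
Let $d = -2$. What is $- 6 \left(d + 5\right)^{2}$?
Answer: $-54$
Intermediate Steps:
$- 6 \left(d + 5\right)^{2} = - 6 \left(-2 + 5\right)^{2} = - 6 \cdot 3^{2} = \left(-6\right) 9 = -54$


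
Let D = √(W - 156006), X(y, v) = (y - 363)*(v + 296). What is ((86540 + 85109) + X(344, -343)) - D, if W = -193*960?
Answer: 172542 - I*√341286 ≈ 1.7254e+5 - 584.2*I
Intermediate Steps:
W = -185280
X(y, v) = (-363 + y)*(296 + v)
D = I*√341286 (D = √(-185280 - 156006) = √(-341286) = I*√341286 ≈ 584.2*I)
((86540 + 85109) + X(344, -343)) - D = ((86540 + 85109) + (-107448 - 363*(-343) + 296*344 - 343*344)) - I*√341286 = (171649 + (-107448 + 124509 + 101824 - 117992)) - I*√341286 = (171649 + 893) - I*√341286 = 172542 - I*√341286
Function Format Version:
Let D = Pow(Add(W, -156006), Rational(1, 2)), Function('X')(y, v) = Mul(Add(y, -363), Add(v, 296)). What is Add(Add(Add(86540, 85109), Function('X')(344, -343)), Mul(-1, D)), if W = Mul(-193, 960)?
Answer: Add(172542, Mul(-1, I, Pow(341286, Rational(1, 2)))) ≈ Add(1.7254e+5, Mul(-584.20, I))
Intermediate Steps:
W = -185280
Function('X')(y, v) = Mul(Add(-363, y), Add(296, v))
D = Mul(I, Pow(341286, Rational(1, 2))) (D = Pow(Add(-185280, -156006), Rational(1, 2)) = Pow(-341286, Rational(1, 2)) = Mul(I, Pow(341286, Rational(1, 2))) ≈ Mul(584.20, I))
Add(Add(Add(86540, 85109), Function('X')(344, -343)), Mul(-1, D)) = Add(Add(Add(86540, 85109), Add(-107448, Mul(-363, -343), Mul(296, 344), Mul(-343, 344))), Mul(-1, Mul(I, Pow(341286, Rational(1, 2))))) = Add(Add(171649, Add(-107448, 124509, 101824, -117992)), Mul(-1, I, Pow(341286, Rational(1, 2)))) = Add(Add(171649, 893), Mul(-1, I, Pow(341286, Rational(1, 2)))) = Add(172542, Mul(-1, I, Pow(341286, Rational(1, 2))))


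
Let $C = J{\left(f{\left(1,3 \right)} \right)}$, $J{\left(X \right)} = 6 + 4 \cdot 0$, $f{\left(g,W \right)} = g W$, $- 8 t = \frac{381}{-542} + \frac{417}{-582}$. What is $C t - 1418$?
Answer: $- \frac{148987925}{105148} \approx -1416.9$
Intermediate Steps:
$t = \frac{37313}{210296}$ ($t = - \frac{\frac{381}{-542} + \frac{417}{-582}}{8} = - \frac{381 \left(- \frac{1}{542}\right) + 417 \left(- \frac{1}{582}\right)}{8} = - \frac{- \frac{381}{542} - \frac{139}{194}}{8} = \left(- \frac{1}{8}\right) \left(- \frac{37313}{26287}\right) = \frac{37313}{210296} \approx 0.17743$)
$f{\left(g,W \right)} = W g$
$J{\left(X \right)} = 6$ ($J{\left(X \right)} = 6 + 0 = 6$)
$C = 6$
$C t - 1418 = 6 \cdot \frac{37313}{210296} - 1418 = \frac{111939}{105148} - 1418 = - \frac{148987925}{105148}$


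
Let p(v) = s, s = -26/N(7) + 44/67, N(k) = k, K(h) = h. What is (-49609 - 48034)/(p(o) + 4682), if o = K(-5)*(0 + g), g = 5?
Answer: -45794567/2194424 ≈ -20.869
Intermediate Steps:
o = -25 (o = -5*(0 + 5) = -5*5 = -25)
s = -1434/469 (s = -26/7 + 44/67 = -1434/469 ≈ -3.0576)
p(v) = -1434/469
(-49609 - 48034)/(p(o) + 4682) = (-49609 - 48034)/(-1434/469 + 4682) = -97643/2194424/469 = -97643*469/2194424 = -45794567/2194424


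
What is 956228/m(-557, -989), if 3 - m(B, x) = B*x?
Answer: -478114/275435 ≈ -1.7359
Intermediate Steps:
m(B, x) = 3 - B*x
956228/m(-557, -989) = 956228/(3 - 1*(-557)*(-989)) = 956228/(3 - 550873) = 956228/(-550870) = 956228*(-1/550870) = -478114/275435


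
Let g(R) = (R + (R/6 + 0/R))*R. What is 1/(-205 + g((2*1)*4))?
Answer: -3/391 ≈ -0.0076726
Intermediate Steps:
g(R) = 7*R²/6 (g(R) = (R + (R*(⅙) + 0))*R = (R + (R/6 + 0))*R = (R + R/6)*R = (7*R/6)*R = 7*R²/6)
1/(-205 + g((2*1)*4)) = 1/(-205 + 7*((2*1)*4)²/6) = 1/(-205 + 7*(2*4)²/6) = 1/(-205 + (7/6)*8²) = 1/(-205 + (7/6)*64) = 1/(-205 + 224/3) = 1/(-391/3) = -3/391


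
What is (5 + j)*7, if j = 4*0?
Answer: 35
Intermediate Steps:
j = 0
(5 + j)*7 = (5 + 0)*7 = 5*7 = 35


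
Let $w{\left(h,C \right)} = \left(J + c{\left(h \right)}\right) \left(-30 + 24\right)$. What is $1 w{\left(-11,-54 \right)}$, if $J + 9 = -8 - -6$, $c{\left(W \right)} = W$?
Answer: $132$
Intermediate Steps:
$J = -11$ ($J = -9 - 2 = -11$)
$w{\left(h,C \right)} = 66 - 6 h$ ($w{\left(h,C \right)} = \left(-11 + h\right) \left(-30 + 24\right) = \left(-11 + h\right) \left(-6\right) = 66 - 6 h$)
$1 w{\left(-11,-54 \right)} = 1 \left(66 - -66\right) = 1 \left(66 + 66\right) = 1 \cdot 132 = 132$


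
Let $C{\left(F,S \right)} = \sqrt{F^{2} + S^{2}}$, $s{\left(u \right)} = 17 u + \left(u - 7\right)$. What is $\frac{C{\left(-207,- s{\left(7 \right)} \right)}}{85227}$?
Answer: $\frac{\sqrt{57010}}{85227} \approx 0.0028015$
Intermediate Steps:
$s{\left(u \right)} = -7 + 18 u$ ($s{\left(u \right)} = 17 u + \left(u - 7\right) = 17 u + \left(-7 + u\right) = -7 + 18 u$)
$\frac{C{\left(-207,- s{\left(7 \right)} \right)}}{85227} = \frac{\sqrt{\left(-207\right)^{2} + \left(- (-7 + 18 \cdot 7)\right)^{2}}}{85227} = \sqrt{42849 + \left(- (-7 + 126)\right)^{2}} \cdot \frac{1}{85227} = \sqrt{42849 + \left(\left(-1\right) 119\right)^{2}} \cdot \frac{1}{85227} = \sqrt{42849 + \left(-119\right)^{2}} \cdot \frac{1}{85227} = \sqrt{42849 + 14161} \cdot \frac{1}{85227} = \sqrt{57010} \cdot \frac{1}{85227} = \frac{\sqrt{57010}}{85227}$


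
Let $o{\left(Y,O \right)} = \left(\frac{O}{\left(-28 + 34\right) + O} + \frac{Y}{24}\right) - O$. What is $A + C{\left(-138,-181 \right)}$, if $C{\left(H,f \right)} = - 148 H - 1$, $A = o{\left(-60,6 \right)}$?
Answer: $20415$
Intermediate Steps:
$o{\left(Y,O \right)} = - O + \frac{Y}{24} + \frac{O}{6 + O}$ ($o{\left(Y,O \right)} = \left(\frac{O}{6 + O} + Y \frac{1}{24}\right) - O = \left(\frac{O}{6 + O} + \frac{Y}{24}\right) - O = \left(\frac{Y}{24} + \frac{O}{6 + O}\right) - O = - O + \frac{Y}{24} + \frac{O}{6 + O}$)
$A = -8$ ($A = \frac{- 6^{2} - 30 + \frac{1}{4} \left(-60\right) + \frac{1}{24} \cdot 6 \left(-60\right)}{6 + 6} = \frac{\left(-1\right) 36 - 30 - 15 - 15}{12} = \frac{-36 - 30 - 15 - 15}{12} = \frac{1}{12} \left(-96\right) = -8$)
$C{\left(H,f \right)} = -1 - 148 H$
$A + C{\left(-138,-181 \right)} = -8 - -20423 = -8 + \left(-1 + 20424\right) = -8 + 20423 = 20415$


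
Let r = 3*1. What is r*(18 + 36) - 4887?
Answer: -4725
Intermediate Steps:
r = 3
r*(18 + 36) - 4887 = 3*(18 + 36) - 4887 = 3*54 - 4887 = 162 - 4887 = -4725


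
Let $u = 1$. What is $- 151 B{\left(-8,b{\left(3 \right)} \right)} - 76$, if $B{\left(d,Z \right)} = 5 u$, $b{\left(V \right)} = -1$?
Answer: $-831$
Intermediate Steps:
$B{\left(d,Z \right)} = 5$ ($B{\left(d,Z \right)} = 5 \cdot 1 = 5$)
$- 151 B{\left(-8,b{\left(3 \right)} \right)} - 76 = \left(-151\right) 5 - 76 = -755 - 76 = -831$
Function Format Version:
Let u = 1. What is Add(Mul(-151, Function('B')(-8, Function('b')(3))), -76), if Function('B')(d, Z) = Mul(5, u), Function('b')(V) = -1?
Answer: -831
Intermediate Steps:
Function('B')(d, Z) = 5 (Function('B')(d, Z) = Mul(5, 1) = 5)
Add(Mul(-151, Function('B')(-8, Function('b')(3))), -76) = Add(Mul(-151, 5), -76) = Add(-755, -76) = -831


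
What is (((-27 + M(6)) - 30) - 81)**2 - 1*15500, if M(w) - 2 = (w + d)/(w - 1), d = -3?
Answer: 70829/25 ≈ 2833.2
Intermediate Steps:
M(w) = 2 + (-3 + w)/(-1 + w) (M(w) = 2 + (w - 3)/(w - 1) = 2 + (-3 + w)/(-1 + w))
(((-27 + M(6)) - 30) - 81)**2 - 1*15500 = (((-27 + (-5 + 3*6)/(-1 + 6)) - 30) - 81)**2 - 1*15500 = (((-27 + (-5 + 18)/5) - 30) - 81)**2 - 15500 = (((-27 + (1/5)*13) - 30) - 81)**2 - 15500 = (((-27 + 13/5) - 30) - 81)**2 - 15500 = ((-122/5 - 30) - 81)**2 - 15500 = (-272/5 - 81)**2 - 15500 = (-677/5)**2 - 15500 = 458329/25 - 15500 = 70829/25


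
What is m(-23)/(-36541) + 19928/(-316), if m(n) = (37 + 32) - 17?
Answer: -182051370/2886739 ≈ -63.065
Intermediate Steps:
m(n) = 52 (m(n) = 69 - 17 = 52)
m(-23)/(-36541) + 19928/(-316) = 52/(-36541) + 19928/(-316) = 52*(-1/36541) + 19928*(-1/316) = -52/36541 - 4982/79 = -182051370/2886739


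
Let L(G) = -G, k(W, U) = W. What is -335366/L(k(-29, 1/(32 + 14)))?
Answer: -335366/29 ≈ -11564.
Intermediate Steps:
-335366/L(k(-29, 1/(32 + 14))) = -335366/((-1*(-29))) = -335366/29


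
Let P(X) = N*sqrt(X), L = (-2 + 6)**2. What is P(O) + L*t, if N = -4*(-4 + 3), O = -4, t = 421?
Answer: 6736 + 8*I ≈ 6736.0 + 8.0*I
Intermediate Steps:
L = 16 (L = 4**2 = 16)
N = 4 (N = -4*(-1) = 4)
P(X) = 4*sqrt(X)
P(O) + L*t = 4*sqrt(-4) + 16*421 = 4*(2*I) + 6736 = 8*I + 6736 = 6736 + 8*I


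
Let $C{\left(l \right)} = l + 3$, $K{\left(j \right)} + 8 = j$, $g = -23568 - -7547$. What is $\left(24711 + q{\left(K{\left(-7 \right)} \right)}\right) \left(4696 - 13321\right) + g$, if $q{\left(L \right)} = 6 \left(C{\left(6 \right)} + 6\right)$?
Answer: $-213924646$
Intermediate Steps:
$g = -16021$ ($g = -23568 + 7547 = -16021$)
$K{\left(j \right)} = -8 + j$
$C{\left(l \right)} = 3 + l$
$q{\left(L \right)} = 90$ ($q{\left(L \right)} = 6 \left(\left(3 + 6\right) + 6\right) = 6 \left(9 + 6\right) = 6 \cdot 15 = 90$)
$\left(24711 + q{\left(K{\left(-7 \right)} \right)}\right) \left(4696 - 13321\right) + g = \left(24711 + 90\right) \left(4696 - 13321\right) - 16021 = 24801 \left(-8625\right) - 16021 = -213908625 - 16021 = -213924646$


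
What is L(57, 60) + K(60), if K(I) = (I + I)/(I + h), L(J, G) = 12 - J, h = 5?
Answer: -561/13 ≈ -43.154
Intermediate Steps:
K(I) = 2*I/(5 + I) (K(I) = (I + I)/(I + 5) = (2*I)/(5 + I) = 2*I/(5 + I))
L(57, 60) + K(60) = (12 - 1*57) + 2*60/(5 + 60) = (12 - 57) + 2*60/65 = -45 + 2*60*(1/65) = -45 + 24/13 = -561/13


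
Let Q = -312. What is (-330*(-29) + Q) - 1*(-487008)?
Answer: 496266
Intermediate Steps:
(-330*(-29) + Q) - 1*(-487008) = (-330*(-29) - 312) - 1*(-487008) = (9570 - 312) + 487008 = 9258 + 487008 = 496266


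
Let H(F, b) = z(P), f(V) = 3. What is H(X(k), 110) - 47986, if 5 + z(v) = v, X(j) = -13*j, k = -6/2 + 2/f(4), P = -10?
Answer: -48001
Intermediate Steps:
k = -7/3 (k = -6/2 + 2/3 = -6*½ + 2*(⅓) = -3 + ⅔ = -7/3 ≈ -2.3333)
z(v) = -5 + v
H(F, b) = -15 (H(F, b) = -5 - 10 = -15)
H(X(k), 110) - 47986 = -15 - 47986 = -48001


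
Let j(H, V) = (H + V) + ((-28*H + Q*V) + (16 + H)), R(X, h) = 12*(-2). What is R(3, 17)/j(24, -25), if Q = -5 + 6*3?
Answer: 12/479 ≈ 0.025052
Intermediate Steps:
R(X, h) = -24
Q = 13 (Q = -5 + 18 = 13)
j(H, V) = 16 - 26*H + 14*V (j(H, V) = (H + V) + ((-28*H + 13*V) + (16 + H)) = (H + V) + (16 - 27*H + 13*V) = 16 - 26*H + 14*V)
R(3, 17)/j(24, -25) = -24/(16 - 26*24 + 14*(-25)) = -24/(16 - 624 - 350) = -24/(-958) = -24*(-1/958) = 12/479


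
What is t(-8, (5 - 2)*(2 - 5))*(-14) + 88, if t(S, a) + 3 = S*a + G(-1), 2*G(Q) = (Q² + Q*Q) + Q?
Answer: -885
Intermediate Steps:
G(Q) = Q² + Q/2 (G(Q) = ((Q² + Q*Q) + Q)/2 = ((Q² + Q²) + Q)/2 = (2*Q² + Q)/2 = (Q + 2*Q²)/2 = Q² + Q/2)
t(S, a) = -5/2 + S*a (t(S, a) = -3 + (S*a - (½ - 1)) = -3 + (S*a - 1*(-½)) = -3 + (S*a + ½) = -3 + (½ + S*a) = -5/2 + S*a)
t(-8, (5 - 2)*(2 - 5))*(-14) + 88 = (-5/2 - 8*(5 - 2)*(2 - 5))*(-14) + 88 = (-5/2 - 24*(-3))*(-14) + 88 = (-5/2 - 8*(-9))*(-14) + 88 = (-5/2 + 72)*(-14) + 88 = (139/2)*(-14) + 88 = -973 + 88 = -885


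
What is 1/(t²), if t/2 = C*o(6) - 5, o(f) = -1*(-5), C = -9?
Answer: 1/10000 ≈ 0.00010000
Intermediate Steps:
o(f) = 5
t = -100 (t = 2*(-9*5 - 5) = 2*(-45 - 5) = 2*(-50) = -100)
1/(t²) = 1/((-100)²) = 1/10000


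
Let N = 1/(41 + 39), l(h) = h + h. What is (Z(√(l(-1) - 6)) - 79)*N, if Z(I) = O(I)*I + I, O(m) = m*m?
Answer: -79/80 - 7*I*√2/40 ≈ -0.9875 - 0.24749*I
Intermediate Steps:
l(h) = 2*h
N = 1/80 ≈ 0.012500
O(m) = m²
Z(I) = I + I³ (Z(I) = I²*I + I = I³ + I = I + I³)
(Z(√(l(-1) - 6)) - 79)*N = ((√(2*(-1) - 6) + (√(2*(-1) - 6))³) - 79)*(1/80) = ((√(-2 - 6) + (√(-2 - 6))³) - 79)*(1/80) = ((√(-8) + (√(-8))³) - 79)*(1/80) = ((2*I*√2 + (2*I*√2)³) - 79)*(1/80) = ((2*I*√2 - 16*I*√2) - 79)*(1/80) = (-14*I*√2 - 79)*(1/80) = (-79 - 14*I*√2)*(1/80) = -79/80 - 7*I*√2/40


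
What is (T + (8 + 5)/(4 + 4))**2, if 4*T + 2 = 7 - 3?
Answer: 289/64 ≈ 4.5156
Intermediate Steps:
T = 1/2 (T = -1/2 + (7 - 3)/4 = -1/2 + (1/4)*4 = -1/2 + 1 = 1/2 ≈ 0.50000)
(T + (8 + 5)/(4 + 4))**2 = (1/2 + (8 + 5)/(4 + 4))**2 = (1/2 + 13/8)**2 = (17/8)**2 = 289/64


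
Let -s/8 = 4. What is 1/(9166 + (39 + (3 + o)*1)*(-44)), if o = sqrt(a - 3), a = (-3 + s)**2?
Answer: 3659/25593666 + 11*sqrt(1222)/12796833 ≈ 0.00017301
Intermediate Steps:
s = -32 (s = -8*4 = -32)
a = 1225 (a = (-3 - 32)**2 = (-35)**2 = 1225)
o = sqrt(1222) (o = sqrt(1225 - 3) = sqrt(1222) ≈ 34.957)
1/(9166 + (39 + (3 + o)*1)*(-44)) = 1/(9166 + (39 + (3 + sqrt(1222))*1)*(-44)) = 1/(9166 + (39 + (3 + sqrt(1222)))*(-44)) = 1/(9166 + (42 + sqrt(1222))*(-44)) = 1/(9166 + (-1848 - 44*sqrt(1222))) = 1/(7318 - 44*sqrt(1222))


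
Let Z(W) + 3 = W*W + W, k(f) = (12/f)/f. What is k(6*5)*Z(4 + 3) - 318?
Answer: -23797/75 ≈ -317.29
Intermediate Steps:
k(f) = 12/f²
Z(W) = -3 + W + W² (Z(W) = -3 + (W*W + W) = -3 + (W² + W) = -3 + (W + W²) = -3 + W + W²)
k(6*5)*Z(4 + 3) - 318 = (12/(6*5)²)*(-3 + (4 + 3) + (4 + 3)²) - 318 = (12/30²)*(-3 + 7 + 7²) - 318 = (12*(1/900))*(-3 + 7 + 49) - 318 = (1/75)*53 - 318 = 53/75 - 318 = -23797/75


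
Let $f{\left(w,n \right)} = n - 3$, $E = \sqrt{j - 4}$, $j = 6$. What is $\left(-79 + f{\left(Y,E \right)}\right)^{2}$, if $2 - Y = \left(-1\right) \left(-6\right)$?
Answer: $\left(82 - \sqrt{2}\right)^{2} \approx 6494.1$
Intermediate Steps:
$Y = -4$ ($Y = 2 - \left(-1\right) \left(-6\right) = 2 - 6 = -4$)
$E = \sqrt{2}$ ($E = \sqrt{6 - 4} = \sqrt{2} \approx 1.4142$)
$f{\left(w,n \right)} = -3 + n$
$\left(-79 + f{\left(Y,E \right)}\right)^{2} = \left(-79 - \left(3 - \sqrt{2}\right)\right)^{2} = \left(-82 + \sqrt{2}\right)^{2}$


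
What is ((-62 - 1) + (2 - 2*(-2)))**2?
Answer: 3249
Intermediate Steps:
((-62 - 1) + (2 - 2*(-2)))**2 = (-63 + (2 + 4))**2 = (-63 + 6)**2 = (-57)**2 = 3249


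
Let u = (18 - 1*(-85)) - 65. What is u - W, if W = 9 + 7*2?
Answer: 15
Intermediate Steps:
W = 23 (W = 9 + 14 = 23)
u = 38 (u = (18 + 85) - 65 = 103 - 65 = 38)
u - W = 38 - 1*23 = 38 - 23 = 15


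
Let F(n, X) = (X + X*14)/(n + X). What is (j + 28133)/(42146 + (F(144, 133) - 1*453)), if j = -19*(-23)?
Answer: 3956945/5775478 ≈ 0.68513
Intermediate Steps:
F(n, X) = 15*X/(X + n) (F(n, X) = (X + 14*X)/(X + n) = (15*X)/(X + n) = 15*X/(X + n))
j = 437
(j + 28133)/(42146 + (F(144, 133) - 1*453)) = (437 + 28133)/(42146 + (15*133/(133 + 144) - 1*453)) = 28570/(42146 + (15*133/277 - 453)) = 28570/(42146 + (15*133*(1/277) - 453)) = 28570/(42146 + (1995/277 - 453)) = 28570/(42146 - 123486/277) = 28570/(11550956/277) = 28570*(277/11550956) = 3956945/5775478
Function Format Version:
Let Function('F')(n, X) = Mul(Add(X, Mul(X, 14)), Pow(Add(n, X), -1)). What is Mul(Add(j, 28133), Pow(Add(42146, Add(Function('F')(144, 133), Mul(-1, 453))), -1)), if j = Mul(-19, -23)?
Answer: Rational(3956945, 5775478) ≈ 0.68513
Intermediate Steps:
Function('F')(n, X) = Mul(15, X, Pow(Add(X, n), -1)) (Function('F')(n, X) = Mul(Add(X, Mul(14, X)), Pow(Add(X, n), -1)) = Mul(Mul(15, X), Pow(Add(X, n), -1)) = Mul(15, X, Pow(Add(X, n), -1)))
j = 437
Mul(Add(j, 28133), Pow(Add(42146, Add(Function('F')(144, 133), Mul(-1, 453))), -1)) = Mul(Add(437, 28133), Pow(Add(42146, Add(Mul(15, 133, Pow(Add(133, 144), -1)), Mul(-1, 453))), -1)) = Mul(28570, Pow(Add(42146, Add(Mul(15, 133, Pow(277, -1)), -453)), -1)) = Mul(28570, Pow(Add(42146, Add(Mul(15, 133, Rational(1, 277)), -453)), -1)) = Mul(28570, Pow(Add(42146, Add(Rational(1995, 277), -453)), -1)) = Mul(28570, Pow(Add(42146, Rational(-123486, 277)), -1)) = Mul(28570, Pow(Rational(11550956, 277), -1)) = Mul(28570, Rational(277, 11550956)) = Rational(3956945, 5775478)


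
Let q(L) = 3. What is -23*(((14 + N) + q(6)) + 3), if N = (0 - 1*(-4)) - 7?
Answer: -391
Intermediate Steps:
N = -3 (N = (0 + 4) - 7 = 4 - 7 = -3)
-23*(((14 + N) + q(6)) + 3) = -23*(((14 - 3) + 3) + 3) = -23*((11 + 3) + 3) = -23*(14 + 3) = -23*17 = -391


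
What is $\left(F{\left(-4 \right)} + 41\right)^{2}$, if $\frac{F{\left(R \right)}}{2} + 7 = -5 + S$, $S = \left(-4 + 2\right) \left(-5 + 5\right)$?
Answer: $289$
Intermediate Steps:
$S = 0$ ($S = \left(-2\right) 0 = 0$)
$F{\left(R \right)} = -24$ ($F{\left(R \right)} = -14 + 2 \left(-5 + 0\right) = -14 + 2 \left(-5\right) = -14 - 10 = -24$)
$\left(F{\left(-4 \right)} + 41\right)^{2} = \left(-24 + 41\right)^{2} = 17^{2} = 289$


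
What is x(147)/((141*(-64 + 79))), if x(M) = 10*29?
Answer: 58/423 ≈ 0.13712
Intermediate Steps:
x(M) = 290
x(147)/((141*(-64 + 79))) = 290/((141*(-64 + 79))) = 290/((141*15)) = 290/2115 = 290*(1/2115) = 58/423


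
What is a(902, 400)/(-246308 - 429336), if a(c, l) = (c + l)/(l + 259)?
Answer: -651/222624698 ≈ -2.9242e-6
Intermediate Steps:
a(c, l) = (c + l)/(259 + l)
a(902, 400)/(-246308 - 429336) = ((902 + 400)/(259 + 400))/(-246308 - 429336) = (1302/659)/(-675644) = ((1/659)*1302)*(-1/675644) = (1302/659)*(-1/675644) = -651/222624698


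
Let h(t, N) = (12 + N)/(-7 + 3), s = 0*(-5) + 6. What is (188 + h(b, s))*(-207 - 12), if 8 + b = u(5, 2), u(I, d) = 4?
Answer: -80373/2 ≈ -40187.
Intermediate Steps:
b = -4 (b = -8 + 4 = -4)
s = 6 (s = 0 + 6 = 6)
h(t, N) = -3 - N/4 (h(t, N) = (12 + N)/(-4) = (12 + N)*(-1/4) = -3 - N/4)
(188 + h(b, s))*(-207 - 12) = (188 + (-3 - 1/4*6))*(-207 - 12) = (188 + (-3 - 3/2))*(-219) = (188 - 9/2)*(-219) = (367/2)*(-219) = -80373/2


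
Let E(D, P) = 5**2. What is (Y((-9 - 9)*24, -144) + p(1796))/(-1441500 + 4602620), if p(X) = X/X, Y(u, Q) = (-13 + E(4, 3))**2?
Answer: 29/632224 ≈ 4.5870e-5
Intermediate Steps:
E(D, P) = 25
Y(u, Q) = 144 (Y(u, Q) = (-13 + 25)**2 = 12**2 = 144)
p(X) = 1
(Y((-9 - 9)*24, -144) + p(1796))/(-1441500 + 4602620) = (144 + 1)/(-1441500 + 4602620) = 145/3161120 = 145*(1/3161120) = 29/632224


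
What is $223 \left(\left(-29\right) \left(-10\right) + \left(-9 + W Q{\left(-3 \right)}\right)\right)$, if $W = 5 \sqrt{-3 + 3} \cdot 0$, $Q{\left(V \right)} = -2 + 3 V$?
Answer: $62663$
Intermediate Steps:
$W = 0$ ($W = 5 \sqrt{0} \cdot 0 = 5 \cdot 0 \cdot 0 = 0 \cdot 0 = 0$)
$223 \left(\left(-29\right) \left(-10\right) + \left(-9 + W Q{\left(-3 \right)}\right)\right) = 223 \left(\left(-29\right) \left(-10\right) - \left(9 + 0 \left(-2 + 3 \left(-3\right)\right)\right)\right) = 223 \left(290 - \left(9 + 0 \left(-2 - 9\right)\right)\right) = 223 \left(290 + \left(-9 + 0 \left(-11\right)\right)\right) = 223 \left(290 + \left(-9 + 0\right)\right) = 223 \left(290 - 9\right) = 223 \cdot 281 = 62663$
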